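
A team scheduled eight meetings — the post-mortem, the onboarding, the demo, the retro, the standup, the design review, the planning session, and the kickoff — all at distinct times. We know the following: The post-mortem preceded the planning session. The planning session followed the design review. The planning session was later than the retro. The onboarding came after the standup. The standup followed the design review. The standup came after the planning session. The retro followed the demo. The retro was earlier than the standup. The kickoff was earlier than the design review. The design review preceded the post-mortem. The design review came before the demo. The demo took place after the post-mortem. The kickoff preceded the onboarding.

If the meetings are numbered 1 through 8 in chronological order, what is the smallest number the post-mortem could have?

3

The design review and the kickoff must both come before the post-mortem — 2 forced predecessors.
Nothing else is forced ahead of the post-mortem, so its earliest slot is position 2 + 1 = 3.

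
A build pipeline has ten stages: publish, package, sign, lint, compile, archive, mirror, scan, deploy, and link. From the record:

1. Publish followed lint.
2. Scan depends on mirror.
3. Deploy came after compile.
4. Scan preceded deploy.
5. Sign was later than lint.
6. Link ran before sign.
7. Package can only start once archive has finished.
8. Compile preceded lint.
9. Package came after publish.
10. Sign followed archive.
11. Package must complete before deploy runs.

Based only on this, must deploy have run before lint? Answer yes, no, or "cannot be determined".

Tracing the constraints gives lint → publish → package → deploy, so lint must come before deploy.
That means deploy cannot be before lint.

no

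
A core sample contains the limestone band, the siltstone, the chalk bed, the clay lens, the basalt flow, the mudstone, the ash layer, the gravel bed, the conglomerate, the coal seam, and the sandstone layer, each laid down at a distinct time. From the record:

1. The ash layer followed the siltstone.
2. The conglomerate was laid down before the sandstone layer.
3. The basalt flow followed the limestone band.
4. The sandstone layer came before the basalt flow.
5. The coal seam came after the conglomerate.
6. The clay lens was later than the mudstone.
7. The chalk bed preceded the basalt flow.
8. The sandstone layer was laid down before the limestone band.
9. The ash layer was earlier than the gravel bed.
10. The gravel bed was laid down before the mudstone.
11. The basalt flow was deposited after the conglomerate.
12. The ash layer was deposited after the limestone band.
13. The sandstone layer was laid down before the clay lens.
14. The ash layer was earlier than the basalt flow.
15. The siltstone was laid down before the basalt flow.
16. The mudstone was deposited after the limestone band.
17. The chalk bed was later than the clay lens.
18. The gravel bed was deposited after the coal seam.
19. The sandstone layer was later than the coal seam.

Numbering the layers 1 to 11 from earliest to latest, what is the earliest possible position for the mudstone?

8

The ash layer, the coal seam, the conglomerate, the gravel bed, the limestone band, the sandstone layer, and the siltstone must all come before the mudstone — 7 forced predecessors.
Nothing else is forced ahead of the mudstone, so its earliest slot is position 7 + 1 = 8.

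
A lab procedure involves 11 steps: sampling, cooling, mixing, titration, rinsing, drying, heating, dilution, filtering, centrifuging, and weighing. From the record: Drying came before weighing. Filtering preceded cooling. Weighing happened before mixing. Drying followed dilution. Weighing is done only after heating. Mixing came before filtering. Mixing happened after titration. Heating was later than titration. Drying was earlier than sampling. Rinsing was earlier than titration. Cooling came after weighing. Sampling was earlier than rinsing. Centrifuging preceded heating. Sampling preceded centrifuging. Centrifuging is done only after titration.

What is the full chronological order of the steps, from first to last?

dilution, drying, sampling, rinsing, titration, centrifuging, heating, weighing, mixing, filtering, cooling

The constraints fix every adjacent pair, so only one ordering works:
dilution → drying → sampling → rinsing → titration → centrifuging → heating → weighing → mixing → filtering → cooling.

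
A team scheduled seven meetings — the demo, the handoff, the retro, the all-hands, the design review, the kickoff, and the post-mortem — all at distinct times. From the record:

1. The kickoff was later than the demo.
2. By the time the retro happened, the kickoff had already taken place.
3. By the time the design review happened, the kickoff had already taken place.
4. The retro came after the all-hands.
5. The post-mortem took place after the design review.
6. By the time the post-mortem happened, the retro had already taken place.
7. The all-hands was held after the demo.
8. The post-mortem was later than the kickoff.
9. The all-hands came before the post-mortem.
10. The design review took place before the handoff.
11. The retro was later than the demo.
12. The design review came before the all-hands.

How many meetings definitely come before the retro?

4

Directly stated before the retro: the all-hands, the demo, and the kickoff.
The design review reaches the retro via the design review → the all-hands → the retro.
That's the all-hands, the demo, the design review, and the kickoff — 4 in all.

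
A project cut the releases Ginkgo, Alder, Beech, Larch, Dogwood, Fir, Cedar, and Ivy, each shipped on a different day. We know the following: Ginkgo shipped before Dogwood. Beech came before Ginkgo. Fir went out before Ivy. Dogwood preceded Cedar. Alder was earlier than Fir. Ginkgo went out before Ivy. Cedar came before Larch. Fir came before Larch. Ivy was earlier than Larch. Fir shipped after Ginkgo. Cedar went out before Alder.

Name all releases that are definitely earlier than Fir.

Directly stated before Fir: Alder and Ginkgo.
Beech reaches Fir via Beech → Ginkgo → Fir.
Cedar reaches Fir via Cedar → Alder → Fir.
Dogwood reaches Fir via Dogwood → Cedar → Alder → Fir.
No chain forces Ivy (or any of the others) ahead of Fir.

Alder, Beech, Cedar, Dogwood, Ginkgo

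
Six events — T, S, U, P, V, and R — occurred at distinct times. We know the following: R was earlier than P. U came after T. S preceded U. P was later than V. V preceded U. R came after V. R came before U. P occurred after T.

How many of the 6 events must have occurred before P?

3

Directly stated before P: R, T, and V.
No chain forces S (or any of the others) ahead of P.
That's R, T, and V — 3 in all.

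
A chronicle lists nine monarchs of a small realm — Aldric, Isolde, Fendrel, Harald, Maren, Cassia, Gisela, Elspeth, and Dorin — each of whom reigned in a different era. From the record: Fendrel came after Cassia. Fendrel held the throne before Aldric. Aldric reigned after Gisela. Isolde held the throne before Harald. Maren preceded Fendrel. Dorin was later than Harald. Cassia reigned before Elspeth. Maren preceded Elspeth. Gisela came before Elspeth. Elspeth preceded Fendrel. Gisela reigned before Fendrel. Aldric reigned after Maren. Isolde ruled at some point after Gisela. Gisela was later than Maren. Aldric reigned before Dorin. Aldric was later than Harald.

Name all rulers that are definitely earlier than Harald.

Gisela, Isolde, Maren

Directly stated before Harald: Isolde.
Gisela reaches Harald via Gisela → Isolde → Harald.
Maren reaches Harald via Maren → Gisela → Isolde → Harald.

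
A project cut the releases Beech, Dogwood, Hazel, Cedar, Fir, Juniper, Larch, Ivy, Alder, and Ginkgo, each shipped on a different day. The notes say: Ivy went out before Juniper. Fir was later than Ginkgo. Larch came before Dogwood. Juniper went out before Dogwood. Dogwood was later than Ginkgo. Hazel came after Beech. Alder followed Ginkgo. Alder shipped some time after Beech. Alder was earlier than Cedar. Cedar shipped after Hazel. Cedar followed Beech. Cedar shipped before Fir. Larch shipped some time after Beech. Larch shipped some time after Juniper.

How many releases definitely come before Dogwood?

5

Directly stated before Dogwood: Ginkgo, Juniper, and Larch.
Beech reaches Dogwood via Beech → Larch → Dogwood.
Ivy reaches Dogwood via Ivy → Juniper → Dogwood.
No chain forces Alder (or any of the others) ahead of Dogwood.
That's Beech, Ginkgo, Ivy, Juniper, and Larch — 5 in all.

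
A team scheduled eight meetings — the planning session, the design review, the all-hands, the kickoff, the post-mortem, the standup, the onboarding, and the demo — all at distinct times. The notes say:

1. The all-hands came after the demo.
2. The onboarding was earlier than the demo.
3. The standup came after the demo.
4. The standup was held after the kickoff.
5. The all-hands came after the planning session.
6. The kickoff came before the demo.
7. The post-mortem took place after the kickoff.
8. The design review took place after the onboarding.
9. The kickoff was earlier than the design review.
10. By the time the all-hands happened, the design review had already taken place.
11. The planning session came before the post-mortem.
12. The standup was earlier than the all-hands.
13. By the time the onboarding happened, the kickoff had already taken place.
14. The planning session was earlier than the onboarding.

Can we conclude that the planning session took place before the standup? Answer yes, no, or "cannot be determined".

Chain the constraints: the planning session → the onboarding → the demo → the standup. Each link is directly stated, so the planning session comes before the standup.

yes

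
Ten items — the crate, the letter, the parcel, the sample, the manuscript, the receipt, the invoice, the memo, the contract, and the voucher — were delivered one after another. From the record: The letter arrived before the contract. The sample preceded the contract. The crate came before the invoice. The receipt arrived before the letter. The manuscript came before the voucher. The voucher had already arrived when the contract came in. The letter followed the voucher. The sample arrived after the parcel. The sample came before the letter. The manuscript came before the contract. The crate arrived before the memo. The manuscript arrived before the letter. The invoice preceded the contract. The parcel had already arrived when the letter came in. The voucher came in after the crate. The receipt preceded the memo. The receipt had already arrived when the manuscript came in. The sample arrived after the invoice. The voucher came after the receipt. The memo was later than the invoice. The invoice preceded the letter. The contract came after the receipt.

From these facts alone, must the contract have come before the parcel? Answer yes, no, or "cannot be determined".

no

Tracing the constraints gives the parcel → the letter → the contract, so the parcel must come before the contract.
That means the contract cannot be before the parcel.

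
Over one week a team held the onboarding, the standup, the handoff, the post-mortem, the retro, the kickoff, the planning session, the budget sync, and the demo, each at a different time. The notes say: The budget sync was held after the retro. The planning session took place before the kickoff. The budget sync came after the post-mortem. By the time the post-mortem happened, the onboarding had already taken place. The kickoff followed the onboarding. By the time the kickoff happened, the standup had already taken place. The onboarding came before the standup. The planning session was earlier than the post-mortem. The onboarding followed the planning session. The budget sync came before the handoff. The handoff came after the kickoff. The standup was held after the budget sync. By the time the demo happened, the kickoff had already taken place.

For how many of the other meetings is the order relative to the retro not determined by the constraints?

3

Forced after the retro: the budget sync, the demo, the handoff, the kickoff, and the standup.
That leaves the onboarding, the planning session, and the post-mortem with no forced order relative to the retro — 3.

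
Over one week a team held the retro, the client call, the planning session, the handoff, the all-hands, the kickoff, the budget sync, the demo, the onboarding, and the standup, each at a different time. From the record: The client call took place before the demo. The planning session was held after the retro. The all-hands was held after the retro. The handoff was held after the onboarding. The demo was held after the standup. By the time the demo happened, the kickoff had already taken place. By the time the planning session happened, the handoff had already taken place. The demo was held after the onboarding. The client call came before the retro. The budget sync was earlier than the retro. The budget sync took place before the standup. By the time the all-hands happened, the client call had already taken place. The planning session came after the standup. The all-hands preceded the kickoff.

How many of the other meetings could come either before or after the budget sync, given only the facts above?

3

Forced after the budget sync: the all-hands, the demo, the kickoff, the planning session, the retro, and the standup.
That leaves the client call, the handoff, and the onboarding with no forced order relative to the budget sync — 3.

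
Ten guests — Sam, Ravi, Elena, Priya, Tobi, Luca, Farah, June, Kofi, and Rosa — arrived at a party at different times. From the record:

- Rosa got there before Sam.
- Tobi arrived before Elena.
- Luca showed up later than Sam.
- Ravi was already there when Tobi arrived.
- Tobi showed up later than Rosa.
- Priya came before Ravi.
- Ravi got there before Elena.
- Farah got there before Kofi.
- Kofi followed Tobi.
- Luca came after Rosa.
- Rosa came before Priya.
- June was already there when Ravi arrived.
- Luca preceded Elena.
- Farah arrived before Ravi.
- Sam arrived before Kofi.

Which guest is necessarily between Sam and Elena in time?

Luca

Tracing the constraints gives Sam → Luca → Elena, so Luca sits after Sam and before Elena.
No other guest is forced both after Sam and before Elena.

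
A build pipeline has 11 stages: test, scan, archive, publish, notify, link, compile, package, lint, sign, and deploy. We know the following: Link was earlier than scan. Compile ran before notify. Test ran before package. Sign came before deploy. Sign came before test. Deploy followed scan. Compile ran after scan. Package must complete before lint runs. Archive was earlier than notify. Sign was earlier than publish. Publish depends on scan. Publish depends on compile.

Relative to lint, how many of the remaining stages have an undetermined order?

7

Forced before lint: package, sign, and test.
That leaves archive, compile, deploy, link, notify, publish, and scan with no forced order relative to lint — 7.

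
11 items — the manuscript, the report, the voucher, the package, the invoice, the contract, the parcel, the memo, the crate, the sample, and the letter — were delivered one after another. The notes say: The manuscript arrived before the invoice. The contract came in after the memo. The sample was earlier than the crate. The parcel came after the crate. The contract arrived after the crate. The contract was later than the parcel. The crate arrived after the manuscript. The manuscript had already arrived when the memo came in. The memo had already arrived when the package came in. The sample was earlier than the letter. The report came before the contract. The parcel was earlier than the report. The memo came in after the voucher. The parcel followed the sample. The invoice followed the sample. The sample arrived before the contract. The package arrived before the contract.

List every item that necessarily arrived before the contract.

the crate, the manuscript, the memo, the package, the parcel, the report, the sample, the voucher

Directly stated before the contract: the crate, the memo, the package, the parcel, the report, and the sample.
The manuscript reaches the contract via the manuscript → the memo → the contract.
The voucher reaches the contract via the voucher → the memo → the contract.
No chain forces the letter (or any of the others) ahead of the contract.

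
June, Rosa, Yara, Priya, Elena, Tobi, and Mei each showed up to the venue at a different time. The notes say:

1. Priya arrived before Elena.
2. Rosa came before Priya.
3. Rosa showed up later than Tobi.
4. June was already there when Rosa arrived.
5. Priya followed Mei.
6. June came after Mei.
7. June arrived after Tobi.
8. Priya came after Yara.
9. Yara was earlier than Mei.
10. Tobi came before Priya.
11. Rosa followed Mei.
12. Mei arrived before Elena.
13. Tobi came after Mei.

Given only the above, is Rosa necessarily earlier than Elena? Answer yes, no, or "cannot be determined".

yes

Chain the constraints: Rosa → Priya → Elena. Each link is directly stated, so Rosa comes before Elena.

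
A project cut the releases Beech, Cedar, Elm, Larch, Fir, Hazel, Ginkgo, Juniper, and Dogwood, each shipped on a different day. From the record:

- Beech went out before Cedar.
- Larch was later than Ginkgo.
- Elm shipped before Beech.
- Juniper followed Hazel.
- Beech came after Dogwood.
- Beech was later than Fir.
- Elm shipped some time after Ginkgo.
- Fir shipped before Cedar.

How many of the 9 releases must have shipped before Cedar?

Directly stated before Cedar: Beech and Fir.
Dogwood reaches Cedar via Dogwood → Beech → Cedar.
Elm reaches Cedar via Elm → Beech → Cedar.
Ginkgo reaches Cedar via Ginkgo → Elm → Beech → Cedar.
No chain forces Juniper (or any of the others) ahead of Cedar.
That's Beech, Dogwood, Elm, Fir, and Ginkgo — 5 in all.

5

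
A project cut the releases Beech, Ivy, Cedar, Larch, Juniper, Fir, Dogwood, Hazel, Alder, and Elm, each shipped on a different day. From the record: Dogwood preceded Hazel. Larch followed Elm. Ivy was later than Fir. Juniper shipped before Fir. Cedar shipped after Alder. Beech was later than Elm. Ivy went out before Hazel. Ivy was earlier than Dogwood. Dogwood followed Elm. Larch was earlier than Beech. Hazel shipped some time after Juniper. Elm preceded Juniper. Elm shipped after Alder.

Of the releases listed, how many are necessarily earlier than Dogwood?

Directly stated before Dogwood: Elm and Ivy.
Alder reaches Dogwood via Alder → Elm → Dogwood.
Fir reaches Dogwood via Fir → Ivy → Dogwood.
Juniper reaches Dogwood via Juniper → Fir → Ivy → Dogwood.
No chain forces Larch (or any of the others) ahead of Dogwood.
That's Alder, Elm, Fir, Ivy, and Juniper — 5 in all.

5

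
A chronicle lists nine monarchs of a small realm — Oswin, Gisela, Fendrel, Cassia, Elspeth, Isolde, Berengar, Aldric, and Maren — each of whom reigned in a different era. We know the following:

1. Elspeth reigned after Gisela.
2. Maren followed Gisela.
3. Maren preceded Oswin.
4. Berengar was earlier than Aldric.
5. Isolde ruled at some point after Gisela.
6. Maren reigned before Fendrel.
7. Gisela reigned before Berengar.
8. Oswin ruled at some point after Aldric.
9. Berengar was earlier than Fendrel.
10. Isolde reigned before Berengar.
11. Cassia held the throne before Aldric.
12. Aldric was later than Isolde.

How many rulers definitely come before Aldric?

4

Directly stated before Aldric: Berengar, Cassia, and Isolde.
Gisela reaches Aldric via Gisela → Isolde → Aldric.
No chain forces Oswin (or any of the others) ahead of Aldric.
That's Berengar, Cassia, Gisela, and Isolde — 4 in all.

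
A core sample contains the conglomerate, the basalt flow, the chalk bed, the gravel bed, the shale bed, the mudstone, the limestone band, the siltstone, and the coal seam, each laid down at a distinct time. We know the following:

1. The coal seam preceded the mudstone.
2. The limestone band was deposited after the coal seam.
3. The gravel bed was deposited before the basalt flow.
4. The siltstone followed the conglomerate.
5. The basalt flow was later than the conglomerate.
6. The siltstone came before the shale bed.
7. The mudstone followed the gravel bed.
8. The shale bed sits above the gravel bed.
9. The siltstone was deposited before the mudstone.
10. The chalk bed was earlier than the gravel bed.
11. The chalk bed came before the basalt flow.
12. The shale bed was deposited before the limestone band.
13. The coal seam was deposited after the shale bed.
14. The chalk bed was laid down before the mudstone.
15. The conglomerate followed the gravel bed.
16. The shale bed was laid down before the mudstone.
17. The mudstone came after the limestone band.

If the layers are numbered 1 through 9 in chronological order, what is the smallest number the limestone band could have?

The chalk bed, the coal seam, the conglomerate, the gravel bed, the shale bed, and the siltstone must all come before the limestone band — 6 forced predecessors.
Nothing else is forced ahead of the limestone band, so its earliest slot is position 6 + 1 = 7.

7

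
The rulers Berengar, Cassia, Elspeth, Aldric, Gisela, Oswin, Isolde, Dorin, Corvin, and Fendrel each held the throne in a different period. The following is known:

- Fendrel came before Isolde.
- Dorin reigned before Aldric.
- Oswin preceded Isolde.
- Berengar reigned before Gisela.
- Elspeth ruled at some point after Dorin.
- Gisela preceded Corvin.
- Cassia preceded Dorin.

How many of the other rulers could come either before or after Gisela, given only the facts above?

7

Forced before Gisela: Berengar; forced after Gisela: Corvin.
That leaves Aldric, Cassia, Dorin, Elspeth, Fendrel, Isolde, and Oswin with no forced order relative to Gisela — 7.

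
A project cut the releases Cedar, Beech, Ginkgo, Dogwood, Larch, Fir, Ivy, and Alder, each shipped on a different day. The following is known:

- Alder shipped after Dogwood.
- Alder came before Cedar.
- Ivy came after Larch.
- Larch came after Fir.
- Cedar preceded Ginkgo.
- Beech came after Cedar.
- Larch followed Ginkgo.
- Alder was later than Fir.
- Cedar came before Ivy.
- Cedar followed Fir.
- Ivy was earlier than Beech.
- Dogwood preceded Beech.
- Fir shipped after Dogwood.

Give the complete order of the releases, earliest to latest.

The constraints fix every adjacent pair, so only one ordering works:
Dogwood → Fir → Alder → Cedar → Ginkgo → Larch → Ivy → Beech.

Dogwood, Fir, Alder, Cedar, Ginkgo, Larch, Ivy, Beech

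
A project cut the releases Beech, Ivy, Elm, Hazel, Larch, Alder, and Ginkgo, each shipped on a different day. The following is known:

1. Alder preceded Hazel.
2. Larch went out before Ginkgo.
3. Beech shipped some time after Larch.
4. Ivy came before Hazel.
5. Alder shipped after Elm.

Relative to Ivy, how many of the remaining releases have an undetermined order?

5

Forced after Ivy: Hazel.
That leaves Alder, Beech, Elm, Ginkgo, and Larch with no forced order relative to Ivy — 5.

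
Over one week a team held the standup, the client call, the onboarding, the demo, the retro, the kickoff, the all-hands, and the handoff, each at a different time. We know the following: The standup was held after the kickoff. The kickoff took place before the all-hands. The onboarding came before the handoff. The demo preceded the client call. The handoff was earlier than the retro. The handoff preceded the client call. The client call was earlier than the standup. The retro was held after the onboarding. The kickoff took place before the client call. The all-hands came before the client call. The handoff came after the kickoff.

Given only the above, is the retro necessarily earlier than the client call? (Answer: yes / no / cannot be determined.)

No chain of stated constraints runs from the retro to the client call, and none runs from the client call to the retro either.
So the relative order of the retro and the client call is not fixed by the given facts.

cannot be determined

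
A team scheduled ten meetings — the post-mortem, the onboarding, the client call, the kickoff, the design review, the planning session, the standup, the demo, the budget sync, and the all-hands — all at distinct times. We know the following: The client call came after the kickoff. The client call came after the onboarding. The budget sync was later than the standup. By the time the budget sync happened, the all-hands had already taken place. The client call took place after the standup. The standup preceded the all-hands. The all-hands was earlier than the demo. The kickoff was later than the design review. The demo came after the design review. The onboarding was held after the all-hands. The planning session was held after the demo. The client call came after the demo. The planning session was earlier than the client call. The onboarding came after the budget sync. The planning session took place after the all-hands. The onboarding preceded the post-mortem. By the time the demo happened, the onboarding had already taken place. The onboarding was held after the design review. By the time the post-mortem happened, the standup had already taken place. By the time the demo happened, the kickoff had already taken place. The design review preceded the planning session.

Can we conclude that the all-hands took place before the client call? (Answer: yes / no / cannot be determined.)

yes

Chain the constraints: the all-hands → the planning session → the client call. Each link is directly stated, so the all-hands comes before the client call.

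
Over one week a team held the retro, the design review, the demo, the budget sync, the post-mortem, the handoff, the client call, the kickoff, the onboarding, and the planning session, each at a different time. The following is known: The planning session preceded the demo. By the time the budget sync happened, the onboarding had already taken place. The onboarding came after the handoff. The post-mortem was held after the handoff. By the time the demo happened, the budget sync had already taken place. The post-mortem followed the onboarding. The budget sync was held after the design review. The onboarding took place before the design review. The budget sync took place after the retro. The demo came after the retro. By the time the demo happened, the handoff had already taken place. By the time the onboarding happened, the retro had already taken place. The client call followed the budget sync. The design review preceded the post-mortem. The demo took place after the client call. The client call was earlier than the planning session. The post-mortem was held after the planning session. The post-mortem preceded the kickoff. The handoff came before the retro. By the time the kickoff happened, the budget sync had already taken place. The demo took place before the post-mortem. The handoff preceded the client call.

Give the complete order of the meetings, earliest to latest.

The constraints fix every adjacent pair, so only one ordering works:
the handoff → the retro → the onboarding → the design review → the budget sync → the client call → the planning session → the demo → the post-mortem → the kickoff.

the handoff, the retro, the onboarding, the design review, the budget sync, the client call, the planning session, the demo, the post-mortem, the kickoff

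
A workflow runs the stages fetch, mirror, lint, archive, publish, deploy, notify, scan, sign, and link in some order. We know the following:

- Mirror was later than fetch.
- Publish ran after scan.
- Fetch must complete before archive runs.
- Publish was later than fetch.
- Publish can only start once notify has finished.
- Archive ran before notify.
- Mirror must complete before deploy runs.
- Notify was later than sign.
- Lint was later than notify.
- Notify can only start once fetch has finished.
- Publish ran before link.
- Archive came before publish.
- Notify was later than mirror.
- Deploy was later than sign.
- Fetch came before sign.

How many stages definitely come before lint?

5

Directly stated before lint: notify.
Archive reaches lint via archive → notify → lint.
Fetch reaches lint via fetch → notify → lint.
Mirror reaches lint via mirror → notify → lint.
Likewise sign reaches lint by chaining the stated constraints.
That's archive, fetch, mirror, notify, and sign — 5 in all.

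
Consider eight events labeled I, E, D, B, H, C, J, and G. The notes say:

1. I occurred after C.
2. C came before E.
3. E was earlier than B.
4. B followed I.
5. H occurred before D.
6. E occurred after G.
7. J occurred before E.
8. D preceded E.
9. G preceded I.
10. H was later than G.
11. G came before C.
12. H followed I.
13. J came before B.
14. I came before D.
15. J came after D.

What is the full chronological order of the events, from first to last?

G, C, I, H, D, J, E, B

The constraints fix every adjacent pair, so only one ordering works:
G → C → I → H → D → J → E → B.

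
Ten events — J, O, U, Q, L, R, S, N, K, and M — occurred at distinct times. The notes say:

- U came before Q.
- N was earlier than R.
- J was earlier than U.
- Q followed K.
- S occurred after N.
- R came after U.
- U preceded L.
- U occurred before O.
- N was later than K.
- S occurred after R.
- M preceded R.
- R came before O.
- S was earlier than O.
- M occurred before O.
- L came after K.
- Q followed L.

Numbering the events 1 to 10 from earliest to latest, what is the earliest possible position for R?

J, K, M, N, and U must all come before R — 5 forced predecessors.
Nothing else is forced ahead of R, so its earliest slot is position 5 + 1 = 6.

6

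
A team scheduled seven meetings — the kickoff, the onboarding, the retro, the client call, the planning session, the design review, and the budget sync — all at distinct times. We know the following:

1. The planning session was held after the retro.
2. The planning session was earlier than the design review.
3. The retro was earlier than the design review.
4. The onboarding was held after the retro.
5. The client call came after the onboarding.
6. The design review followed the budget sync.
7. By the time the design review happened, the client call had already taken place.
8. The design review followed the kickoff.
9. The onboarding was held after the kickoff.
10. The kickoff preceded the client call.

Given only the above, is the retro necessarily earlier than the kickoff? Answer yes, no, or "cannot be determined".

cannot be determined

No chain of stated constraints runs from the retro to the kickoff, and none runs from the kickoff to the retro either.
So the relative order of the retro and the kickoff is not fixed by the given facts.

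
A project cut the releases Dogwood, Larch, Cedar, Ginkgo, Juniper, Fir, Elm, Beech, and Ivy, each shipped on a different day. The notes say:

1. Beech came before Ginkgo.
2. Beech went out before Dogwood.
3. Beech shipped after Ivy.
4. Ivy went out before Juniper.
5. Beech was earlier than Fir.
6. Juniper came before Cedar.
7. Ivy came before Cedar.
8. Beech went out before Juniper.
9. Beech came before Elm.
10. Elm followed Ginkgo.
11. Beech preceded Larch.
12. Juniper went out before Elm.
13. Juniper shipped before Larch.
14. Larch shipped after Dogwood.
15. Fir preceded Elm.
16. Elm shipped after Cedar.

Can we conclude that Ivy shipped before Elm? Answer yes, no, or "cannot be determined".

yes

Chain the constraints: Ivy → Beech → Elm. Each link is directly stated, so Ivy comes before Elm.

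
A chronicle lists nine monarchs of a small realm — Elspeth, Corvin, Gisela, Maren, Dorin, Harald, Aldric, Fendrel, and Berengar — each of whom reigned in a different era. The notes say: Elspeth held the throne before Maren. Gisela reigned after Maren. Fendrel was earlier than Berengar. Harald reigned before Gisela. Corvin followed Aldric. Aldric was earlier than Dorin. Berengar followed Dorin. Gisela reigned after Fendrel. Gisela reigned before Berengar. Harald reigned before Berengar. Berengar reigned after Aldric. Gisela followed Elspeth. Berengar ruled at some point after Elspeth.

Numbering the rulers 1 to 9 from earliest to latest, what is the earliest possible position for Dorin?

2

Aldric must come before Dorin — 1 forced predecessor.
Nothing else is forced ahead of Dorin, so their earliest slot is position 1 + 1 = 2.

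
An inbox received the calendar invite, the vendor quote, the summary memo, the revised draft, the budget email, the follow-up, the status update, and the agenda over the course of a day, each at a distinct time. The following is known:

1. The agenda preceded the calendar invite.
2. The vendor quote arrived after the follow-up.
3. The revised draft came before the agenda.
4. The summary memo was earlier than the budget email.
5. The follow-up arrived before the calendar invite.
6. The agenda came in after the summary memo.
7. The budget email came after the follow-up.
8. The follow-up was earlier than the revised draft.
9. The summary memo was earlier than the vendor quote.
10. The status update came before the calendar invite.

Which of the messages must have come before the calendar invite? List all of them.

Directly stated before the calendar invite: the agenda, the follow-up, and the status update.
The revised draft reaches the calendar invite via the revised draft → the agenda → the calendar invite.
The summary memo reaches the calendar invite via the summary memo → the agenda → the calendar invite.
No chain forces the vendor quote (or any of the others) ahead of the calendar invite.

the agenda, the follow-up, the revised draft, the status update, the summary memo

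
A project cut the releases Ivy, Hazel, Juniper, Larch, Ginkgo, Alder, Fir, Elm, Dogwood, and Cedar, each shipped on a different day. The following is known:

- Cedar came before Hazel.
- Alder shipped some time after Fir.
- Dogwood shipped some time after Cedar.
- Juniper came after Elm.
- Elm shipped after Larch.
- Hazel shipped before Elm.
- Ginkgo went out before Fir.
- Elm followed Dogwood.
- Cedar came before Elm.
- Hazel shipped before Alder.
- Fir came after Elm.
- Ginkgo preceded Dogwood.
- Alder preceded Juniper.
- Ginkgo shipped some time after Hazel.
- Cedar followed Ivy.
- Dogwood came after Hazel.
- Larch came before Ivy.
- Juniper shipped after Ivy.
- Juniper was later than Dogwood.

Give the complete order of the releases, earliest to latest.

Larch, Ivy, Cedar, Hazel, Ginkgo, Dogwood, Elm, Fir, Alder, Juniper

The constraints fix every adjacent pair, so only one ordering works:
Larch → Ivy → Cedar → Hazel → Ginkgo → Dogwood → Elm → Fir → Alder → Juniper.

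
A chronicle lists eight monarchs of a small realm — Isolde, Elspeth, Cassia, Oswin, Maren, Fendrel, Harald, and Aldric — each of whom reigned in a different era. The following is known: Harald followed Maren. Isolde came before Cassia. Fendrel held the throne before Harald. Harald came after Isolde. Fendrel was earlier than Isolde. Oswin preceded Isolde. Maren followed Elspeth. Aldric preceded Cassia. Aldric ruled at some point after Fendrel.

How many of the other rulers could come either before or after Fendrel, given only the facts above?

3

Forced after Fendrel: Aldric, Cassia, Harald, and Isolde.
That leaves Elspeth, Maren, and Oswin with no forced order relative to Fendrel — 3.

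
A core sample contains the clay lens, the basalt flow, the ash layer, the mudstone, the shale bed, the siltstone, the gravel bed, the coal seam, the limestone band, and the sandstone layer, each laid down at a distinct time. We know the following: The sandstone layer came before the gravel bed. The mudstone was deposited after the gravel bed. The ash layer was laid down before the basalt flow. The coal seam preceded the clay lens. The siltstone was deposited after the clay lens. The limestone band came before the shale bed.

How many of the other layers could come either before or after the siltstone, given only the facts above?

7

Forced before the siltstone: the clay lens and the coal seam.
That leaves the ash layer, the basalt flow, the gravel bed, the limestone band, the mudstone, the sandstone layer, and the shale bed with no forced order relative to the siltstone — 7.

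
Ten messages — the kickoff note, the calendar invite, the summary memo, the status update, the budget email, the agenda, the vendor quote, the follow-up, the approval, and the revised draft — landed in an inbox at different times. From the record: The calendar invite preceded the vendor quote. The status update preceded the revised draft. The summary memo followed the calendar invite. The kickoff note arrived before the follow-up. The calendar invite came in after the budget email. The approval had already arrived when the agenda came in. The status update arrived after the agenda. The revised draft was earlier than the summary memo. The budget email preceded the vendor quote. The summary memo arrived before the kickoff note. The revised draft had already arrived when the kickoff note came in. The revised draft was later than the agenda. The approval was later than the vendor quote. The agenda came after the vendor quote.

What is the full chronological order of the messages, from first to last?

the budget email, the calendar invite, the vendor quote, the approval, the agenda, the status update, the revised draft, the summary memo, the kickoff note, the follow-up

The constraints fix every adjacent pair, so only one ordering works:
the budget email → the calendar invite → the vendor quote → the approval → the agenda → the status update → the revised draft → the summary memo → the kickoff note → the follow-up.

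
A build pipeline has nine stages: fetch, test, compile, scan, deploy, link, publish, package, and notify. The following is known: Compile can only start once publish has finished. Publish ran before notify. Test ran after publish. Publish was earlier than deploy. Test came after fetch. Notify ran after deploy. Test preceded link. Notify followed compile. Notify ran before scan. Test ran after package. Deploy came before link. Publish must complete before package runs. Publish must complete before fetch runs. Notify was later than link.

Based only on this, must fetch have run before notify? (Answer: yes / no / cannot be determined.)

yes

Chain the constraints: fetch → test → link → notify. Each link is directly stated, so fetch comes before notify.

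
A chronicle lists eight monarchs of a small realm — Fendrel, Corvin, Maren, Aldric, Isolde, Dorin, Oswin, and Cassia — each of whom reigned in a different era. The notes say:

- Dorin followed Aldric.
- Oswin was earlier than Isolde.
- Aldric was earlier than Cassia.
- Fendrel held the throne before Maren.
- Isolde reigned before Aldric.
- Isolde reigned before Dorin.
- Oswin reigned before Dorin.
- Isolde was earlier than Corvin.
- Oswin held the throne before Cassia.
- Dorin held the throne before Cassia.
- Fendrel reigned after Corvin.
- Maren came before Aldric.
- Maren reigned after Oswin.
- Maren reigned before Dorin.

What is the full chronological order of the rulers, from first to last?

The constraints fix every adjacent pair, so only one ordering works:
Oswin → Isolde → Corvin → Fendrel → Maren → Aldric → Dorin → Cassia.

Oswin, Isolde, Corvin, Fendrel, Maren, Aldric, Dorin, Cassia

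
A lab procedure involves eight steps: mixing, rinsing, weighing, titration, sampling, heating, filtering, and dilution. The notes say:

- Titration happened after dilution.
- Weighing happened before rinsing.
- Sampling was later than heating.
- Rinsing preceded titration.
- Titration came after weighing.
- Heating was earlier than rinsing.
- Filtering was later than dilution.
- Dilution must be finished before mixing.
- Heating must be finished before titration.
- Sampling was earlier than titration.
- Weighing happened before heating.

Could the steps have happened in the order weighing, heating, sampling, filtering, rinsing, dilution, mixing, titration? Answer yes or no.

no

The constraints require dilution before filtering, but in the proposed sequence filtering appears ahead of dilution. That one violation is enough.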